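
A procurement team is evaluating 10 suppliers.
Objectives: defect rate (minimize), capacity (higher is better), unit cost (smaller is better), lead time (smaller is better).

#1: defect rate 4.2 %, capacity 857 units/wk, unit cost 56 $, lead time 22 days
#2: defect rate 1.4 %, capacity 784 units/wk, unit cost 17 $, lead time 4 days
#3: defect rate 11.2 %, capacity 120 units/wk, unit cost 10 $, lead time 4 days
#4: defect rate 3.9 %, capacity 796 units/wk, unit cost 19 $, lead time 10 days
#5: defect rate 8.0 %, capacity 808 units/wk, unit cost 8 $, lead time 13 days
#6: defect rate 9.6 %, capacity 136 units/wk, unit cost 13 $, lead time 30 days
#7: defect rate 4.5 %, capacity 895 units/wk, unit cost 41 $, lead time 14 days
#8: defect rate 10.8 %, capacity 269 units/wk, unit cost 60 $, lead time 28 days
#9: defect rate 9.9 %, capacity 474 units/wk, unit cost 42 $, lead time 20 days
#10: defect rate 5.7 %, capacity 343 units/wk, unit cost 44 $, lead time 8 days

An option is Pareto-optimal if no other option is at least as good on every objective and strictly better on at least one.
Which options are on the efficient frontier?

#1: not dominated.
#2: not dominated (best defect rate).
#3: not dominated.
#4: not dominated.
#5: not dominated (best unit cost).
#6: dominated by #5 (defect rate 8.0≤9.6, capacity 808≥136, unit cost 8≤13, lead time 13≤30).
#7: not dominated (best capacity).
#8: dominated by #1 (defect rate 4.2≤10.8, capacity 857≥269, unit cost 56≤60, lead time 22≤28).
#9: dominated by #2 (defect rate 1.4≤9.9, capacity 784≥474, unit cost 17≤42, lead time 4≤20).
#10: dominated by #2 (defect rate 1.4≤5.7, capacity 784≥343, unit cost 17≤44, lead time 4≤8).

#1, #2, #3, #4, #5, #7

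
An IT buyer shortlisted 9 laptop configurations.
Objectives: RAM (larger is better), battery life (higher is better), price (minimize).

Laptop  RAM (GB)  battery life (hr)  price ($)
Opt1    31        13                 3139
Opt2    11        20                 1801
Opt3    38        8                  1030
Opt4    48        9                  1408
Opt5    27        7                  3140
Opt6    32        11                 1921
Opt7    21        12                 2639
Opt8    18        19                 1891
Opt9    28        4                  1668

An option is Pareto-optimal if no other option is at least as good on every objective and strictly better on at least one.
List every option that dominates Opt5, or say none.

Opt1, Opt3, Opt4, Opt6

Opt1: RAM 31≥27, battery life 13≥7, price 3139≤3140 — dominates Opt5.
Opt3: RAM 38≥27, battery life 8≥7, price 1030≤3140 — dominates Opt5.
Opt4: RAM 48≥27, battery life 9≥7, price 1408≤3140 — dominates Opt5.
Opt6: RAM 32≥27, battery life 11≥7, price 1921≤3140 — dominates Opt5.
Others (Opt2, Opt7, Opt8, Opt9) are each worse than Opt5 on at least one objective.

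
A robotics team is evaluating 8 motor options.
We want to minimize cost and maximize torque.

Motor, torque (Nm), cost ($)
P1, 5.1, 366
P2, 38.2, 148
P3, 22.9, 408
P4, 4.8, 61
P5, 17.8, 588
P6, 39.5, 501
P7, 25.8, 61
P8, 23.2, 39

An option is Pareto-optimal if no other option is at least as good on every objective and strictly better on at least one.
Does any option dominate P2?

P1: worse on torque (5.1 vs 38.2).
P3: worse on torque (22.9 vs 38.2).
P4: worse on torque (4.8 vs 38.2).
P5: worse on torque (17.8 vs 38.2).
P6: worse on cost (501 vs 148).
P7: worse on torque (25.8 vs 38.2).
P8: worse on torque (23.2 vs 38.2).
No option is at least as good as P2 on every objective and strictly better on one.

No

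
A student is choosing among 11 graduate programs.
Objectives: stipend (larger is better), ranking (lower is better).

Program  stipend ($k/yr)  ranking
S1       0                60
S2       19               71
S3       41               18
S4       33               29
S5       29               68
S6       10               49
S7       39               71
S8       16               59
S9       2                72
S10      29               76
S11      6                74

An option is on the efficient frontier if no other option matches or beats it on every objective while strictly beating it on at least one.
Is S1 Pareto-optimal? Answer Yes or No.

No

S3 vs S1: stipend 41≥0, ranking 18≤60 — S3 is at least as good on every objective and strictly better on at least one, so S3 dominates S1.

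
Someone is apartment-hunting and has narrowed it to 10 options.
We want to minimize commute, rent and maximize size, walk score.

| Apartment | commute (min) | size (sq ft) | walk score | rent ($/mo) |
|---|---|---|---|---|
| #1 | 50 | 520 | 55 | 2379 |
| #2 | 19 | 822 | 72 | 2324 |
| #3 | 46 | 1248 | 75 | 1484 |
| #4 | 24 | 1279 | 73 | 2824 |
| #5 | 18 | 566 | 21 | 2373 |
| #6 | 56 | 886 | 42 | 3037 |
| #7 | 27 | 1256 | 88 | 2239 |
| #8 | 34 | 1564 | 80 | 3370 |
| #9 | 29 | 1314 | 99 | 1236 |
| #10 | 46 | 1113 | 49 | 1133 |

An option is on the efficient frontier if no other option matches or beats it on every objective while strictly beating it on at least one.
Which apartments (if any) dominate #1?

#2: commute 19≤50, size 822≥520, walk score 72≥55, rent 2324≤2379 — dominates #1.
#3: commute 46≤50, size 1248≥520, walk score 75≥55, rent 1484≤2379 — dominates #1.
#7: commute 27≤50, size 1256≥520, walk score 88≥55, rent 2239≤2379 — dominates #1.
#9: commute 29≤50, size 1314≥520, walk score 99≥55, rent 1236≤2379 — dominates #1.
Others (#4, #5, #6, #8, #10) are each worse than #1 on at least one objective.

#2, #3, #7, #9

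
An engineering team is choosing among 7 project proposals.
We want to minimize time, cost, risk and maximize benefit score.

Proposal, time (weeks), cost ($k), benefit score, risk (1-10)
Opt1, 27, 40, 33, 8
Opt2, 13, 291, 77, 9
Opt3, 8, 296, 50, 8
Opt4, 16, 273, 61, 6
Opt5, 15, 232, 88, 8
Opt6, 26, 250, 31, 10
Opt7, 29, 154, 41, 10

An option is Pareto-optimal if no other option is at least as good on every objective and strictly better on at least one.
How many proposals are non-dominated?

Opt1: not dominated (best cost).
Opt2: not dominated.
Opt3: not dominated (best time).
Opt4: not dominated (best risk).
Opt5: not dominated (best benefit score).
Opt6: dominated by Opt5 (time 15≤26, cost 232≤250, benefit score 88≥31, risk 8≤10).
Opt7: not dominated.
Pareto-optimal: Opt1, Opt2, Opt3, Opt4, Opt5, Opt7 → 6.

6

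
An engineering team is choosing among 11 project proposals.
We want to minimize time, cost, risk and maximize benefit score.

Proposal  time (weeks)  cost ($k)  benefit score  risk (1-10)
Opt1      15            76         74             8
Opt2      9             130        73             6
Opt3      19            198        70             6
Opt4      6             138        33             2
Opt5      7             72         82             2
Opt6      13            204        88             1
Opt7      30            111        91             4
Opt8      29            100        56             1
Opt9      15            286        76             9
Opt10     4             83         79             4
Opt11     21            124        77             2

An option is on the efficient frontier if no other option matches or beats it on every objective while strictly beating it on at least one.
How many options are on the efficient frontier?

Opt1: dominated by Opt5 (time 7≤15, cost 72≤76, benefit score 82≥74, risk 2≤8).
Opt2: dominated by Opt5 (time 7≤9, cost 72≤130, benefit score 82≥73, risk 2≤6).
Opt3: dominated by Opt2 (time 9≤19, cost 130≤198, benefit score 73≥70, risk 6≤6).
Opt4: not dominated.
Opt5: not dominated (best cost).
Opt6: not dominated.
Opt7: not dominated (best benefit score).
Opt8: not dominated.
Opt9: dominated by Opt5 (time 7≤15, cost 72≤286, benefit score 82≥76, risk 2≤9).
Opt10: not dominated (best time).
Opt11: dominated by Opt5 (time 7≤21, cost 72≤124, benefit score 82≥77, risk 2≤2).
Pareto-optimal: Opt4, Opt5, Opt6, Opt7, Opt8, Opt10 → 6.

6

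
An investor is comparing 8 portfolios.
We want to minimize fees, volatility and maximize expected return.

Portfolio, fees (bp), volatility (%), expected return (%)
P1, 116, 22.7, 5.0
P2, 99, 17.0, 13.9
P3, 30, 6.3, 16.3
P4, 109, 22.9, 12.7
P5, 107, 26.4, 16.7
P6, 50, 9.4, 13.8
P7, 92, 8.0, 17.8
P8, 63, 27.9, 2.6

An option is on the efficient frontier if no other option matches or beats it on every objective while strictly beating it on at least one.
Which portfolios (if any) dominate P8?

P3: fees 30≤63, volatility 6.3≤27.9, expected return 16.3≥2.6 — dominates P8.
P6: fees 50≤63, volatility 9.4≤27.9, expected return 13.8≥2.6 — dominates P8.
Others (P1, P2, P4, P5, P7) are each worse than P8 on at least one objective.

P3, P6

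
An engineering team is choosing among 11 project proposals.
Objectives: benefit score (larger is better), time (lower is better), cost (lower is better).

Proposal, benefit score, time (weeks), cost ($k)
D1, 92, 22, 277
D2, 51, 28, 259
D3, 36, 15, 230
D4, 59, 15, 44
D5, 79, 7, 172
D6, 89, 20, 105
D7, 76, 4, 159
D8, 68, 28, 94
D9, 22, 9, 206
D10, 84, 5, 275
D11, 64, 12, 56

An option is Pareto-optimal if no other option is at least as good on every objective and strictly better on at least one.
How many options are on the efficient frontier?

8

D1: not dominated (best benefit score).
D2: dominated by D4 (benefit score 59≥51, time 15≤28, cost 44≤259).
D3: dominated by D4 (benefit score 59≥36, time 15≤15, cost 44≤230).
D4: not dominated (best cost).
D5: not dominated.
D6: not dominated.
D7: not dominated (best time).
D8: not dominated.
D9: dominated by D5 (benefit score 79≥22, time 7≤9, cost 172≤206).
D10: not dominated.
D11: not dominated.
Pareto-optimal: D1, D4, D5, D6, D7, D8, D10, D11 → 8.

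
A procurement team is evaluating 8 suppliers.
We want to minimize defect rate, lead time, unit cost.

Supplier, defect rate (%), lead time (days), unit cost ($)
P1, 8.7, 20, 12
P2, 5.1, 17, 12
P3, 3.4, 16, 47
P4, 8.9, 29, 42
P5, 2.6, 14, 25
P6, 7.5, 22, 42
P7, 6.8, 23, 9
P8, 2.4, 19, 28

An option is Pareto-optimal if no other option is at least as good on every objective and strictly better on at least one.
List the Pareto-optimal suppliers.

P2, P5, P7, P8

P1: dominated by P2 (defect rate 5.1≤8.7, lead time 17≤20, unit cost 12≤12).
P2: not dominated.
P3: dominated by P5 (defect rate 2.6≤3.4, lead time 14≤16, unit cost 25≤47).
P4: dominated by P1 (defect rate 8.7≤8.9, lead time 20≤29, unit cost 12≤42).
P5: not dominated (best lead time).
P6: dominated by P2 (defect rate 5.1≤7.5, lead time 17≤22, unit cost 12≤42).
P7: not dominated (best unit cost).
P8: not dominated (best defect rate).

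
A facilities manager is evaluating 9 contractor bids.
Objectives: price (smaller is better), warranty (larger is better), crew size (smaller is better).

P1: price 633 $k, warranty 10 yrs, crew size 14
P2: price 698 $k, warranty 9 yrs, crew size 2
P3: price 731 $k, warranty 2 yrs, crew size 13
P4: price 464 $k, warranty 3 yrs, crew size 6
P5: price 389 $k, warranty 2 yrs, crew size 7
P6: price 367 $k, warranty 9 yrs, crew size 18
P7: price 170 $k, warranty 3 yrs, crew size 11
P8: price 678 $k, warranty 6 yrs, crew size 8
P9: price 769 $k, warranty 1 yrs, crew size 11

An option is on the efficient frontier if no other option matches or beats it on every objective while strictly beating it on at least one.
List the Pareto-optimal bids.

P1: not dominated (best warranty).
P2: not dominated (best crew size).
P3: dominated by P2 (price 698≤731, warranty 9≥2, crew size 2≤13).
P4: not dominated.
P5: not dominated.
P6: not dominated.
P7: not dominated (best price).
P8: not dominated.
P9: dominated by P2 (price 698≤769, warranty 9≥1, crew size 2≤11).

P1, P2, P4, P5, P6, P7, P8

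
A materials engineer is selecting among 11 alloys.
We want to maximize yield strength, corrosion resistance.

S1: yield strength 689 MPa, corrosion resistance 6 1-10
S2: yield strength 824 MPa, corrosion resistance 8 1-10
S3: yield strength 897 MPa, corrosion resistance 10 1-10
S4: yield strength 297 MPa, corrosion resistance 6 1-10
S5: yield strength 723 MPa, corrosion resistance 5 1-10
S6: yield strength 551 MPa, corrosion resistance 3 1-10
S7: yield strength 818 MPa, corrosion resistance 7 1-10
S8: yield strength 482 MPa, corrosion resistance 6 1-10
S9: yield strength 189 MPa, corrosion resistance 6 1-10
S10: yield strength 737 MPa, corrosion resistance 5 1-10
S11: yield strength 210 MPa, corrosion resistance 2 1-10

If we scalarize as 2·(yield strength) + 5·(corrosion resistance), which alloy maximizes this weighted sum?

S3

S1: 2·689 + 5·6 = 1408
S2: 2·824 + 5·8 = 1688
S3: 2·897 + 5·10 = 1844
S4: 2·297 + 5·6 = 624
S5: 2·723 + 5·5 = 1471
S6: 2·551 + 5·3 = 1117
S7: 2·818 + 5·7 = 1671
S8: 2·482 + 5·6 = 994
S9: 2·189 + 5·6 = 408
S10: 2·737 + 5·5 = 1499
S11: 2·210 + 5·2 = 430
Highest: S3 at 1844.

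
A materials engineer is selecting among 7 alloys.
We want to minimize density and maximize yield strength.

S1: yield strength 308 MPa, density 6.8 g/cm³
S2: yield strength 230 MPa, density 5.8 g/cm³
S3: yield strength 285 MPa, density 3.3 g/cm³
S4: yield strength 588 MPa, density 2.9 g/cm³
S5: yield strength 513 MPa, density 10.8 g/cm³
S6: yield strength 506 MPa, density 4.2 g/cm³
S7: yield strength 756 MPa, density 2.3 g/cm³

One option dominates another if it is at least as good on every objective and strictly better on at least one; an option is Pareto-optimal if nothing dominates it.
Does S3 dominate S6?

S3 vs S6: S3 is worse on yield strength (285 vs 506), so it does not dominate S6.

No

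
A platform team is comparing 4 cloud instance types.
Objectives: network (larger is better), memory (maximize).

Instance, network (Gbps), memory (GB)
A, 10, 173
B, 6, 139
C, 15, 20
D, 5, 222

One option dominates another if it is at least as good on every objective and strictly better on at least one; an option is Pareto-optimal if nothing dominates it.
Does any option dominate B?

Yes

A vs B: network 10≥6, memory 173≥139 — A is at least as good on every objective and strictly better on at least one, so A dominates B.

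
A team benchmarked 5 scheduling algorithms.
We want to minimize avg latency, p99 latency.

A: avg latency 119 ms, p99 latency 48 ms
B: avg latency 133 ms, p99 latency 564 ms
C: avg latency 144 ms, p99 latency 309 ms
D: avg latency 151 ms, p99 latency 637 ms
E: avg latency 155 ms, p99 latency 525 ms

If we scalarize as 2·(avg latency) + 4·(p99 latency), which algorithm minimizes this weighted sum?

A

A: 2·119 + 4·48 = 430
B: 2·133 + 4·564 = 2522
C: 2·144 + 4·309 = 1524
D: 2·151 + 4·637 = 2850
E: 2·155 + 4·525 = 2410
Lowest: A at 430.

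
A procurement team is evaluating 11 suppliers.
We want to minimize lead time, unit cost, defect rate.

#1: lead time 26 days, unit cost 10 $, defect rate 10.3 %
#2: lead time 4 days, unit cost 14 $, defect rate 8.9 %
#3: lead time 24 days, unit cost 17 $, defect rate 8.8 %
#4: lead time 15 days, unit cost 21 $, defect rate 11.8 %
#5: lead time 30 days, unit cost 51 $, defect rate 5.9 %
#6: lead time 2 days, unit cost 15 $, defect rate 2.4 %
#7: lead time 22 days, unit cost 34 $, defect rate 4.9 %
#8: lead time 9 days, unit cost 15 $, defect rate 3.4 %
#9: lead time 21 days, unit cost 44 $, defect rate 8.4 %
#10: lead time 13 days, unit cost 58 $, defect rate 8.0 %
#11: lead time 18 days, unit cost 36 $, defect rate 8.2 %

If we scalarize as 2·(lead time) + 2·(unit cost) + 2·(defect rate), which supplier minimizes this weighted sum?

#1: 2·26 + 2·10 + 2·10.3 = 92.6
#2: 2·4 + 2·14 + 2·8.9 = 53.8
#3: 2·24 + 2·17 + 2·8.8 = 99.6
#4: 2·15 + 2·21 + 2·11.8 = 95.6
#5: 2·30 + 2·51 + 2·5.9 = 173.8
#6: 2·2 + 2·15 + 2·2.4 = 38.8
#7: 2·22 + 2·34 + 2·4.9 = 121.8
#8: 2·9 + 2·15 + 2·3.4 = 54.8
#9: 2·21 + 2·44 + 2·8.4 = 146.8
#10: 2·13 + 2·58 + 2·8.0 = 158.0
#11: 2·18 + 2·36 + 2·8.2 = 124.4
Lowest: #6 at 38.8.

#6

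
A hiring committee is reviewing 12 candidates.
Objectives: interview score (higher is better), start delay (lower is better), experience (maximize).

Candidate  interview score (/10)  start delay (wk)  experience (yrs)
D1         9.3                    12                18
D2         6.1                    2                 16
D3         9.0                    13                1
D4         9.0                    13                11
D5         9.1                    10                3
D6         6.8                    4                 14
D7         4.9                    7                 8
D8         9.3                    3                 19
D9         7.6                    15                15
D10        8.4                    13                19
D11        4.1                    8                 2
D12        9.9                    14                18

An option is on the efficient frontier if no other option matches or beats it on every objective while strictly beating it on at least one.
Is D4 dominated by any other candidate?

Yes

D1 vs D4: interview score 9.3≥9.0, start delay 12≤13, experience 18≥11 — D1 is at least as good on every objective and strictly better on at least one, so D1 dominates D4.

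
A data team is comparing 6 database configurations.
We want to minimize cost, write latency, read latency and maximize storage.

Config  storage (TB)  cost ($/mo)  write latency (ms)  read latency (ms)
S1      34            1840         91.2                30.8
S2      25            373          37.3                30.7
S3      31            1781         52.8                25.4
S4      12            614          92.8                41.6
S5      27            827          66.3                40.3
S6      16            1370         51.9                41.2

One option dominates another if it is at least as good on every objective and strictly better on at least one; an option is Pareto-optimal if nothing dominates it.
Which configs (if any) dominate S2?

none

S1: worse on cost (1840 vs 373).
S3: worse on cost (1781 vs 373).
S4: worse on storage (12 vs 25).
S5: worse on cost (827 vs 373).
S6: worse on storage (16 vs 25).
No option dominates S2.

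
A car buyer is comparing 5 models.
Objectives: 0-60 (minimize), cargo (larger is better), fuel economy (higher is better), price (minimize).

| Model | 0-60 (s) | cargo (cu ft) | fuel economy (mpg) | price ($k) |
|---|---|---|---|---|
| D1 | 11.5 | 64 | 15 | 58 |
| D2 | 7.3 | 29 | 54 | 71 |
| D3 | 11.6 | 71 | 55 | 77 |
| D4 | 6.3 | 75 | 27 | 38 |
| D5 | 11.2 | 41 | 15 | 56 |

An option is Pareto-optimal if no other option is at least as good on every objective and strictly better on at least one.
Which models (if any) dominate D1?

D4: 0-60 6.3≤11.5, cargo 75≥64, fuel economy 27≥15, price 38≤58 — dominates D1.
Others (D2, D3, D5) are each worse than D1 on at least one objective.

D4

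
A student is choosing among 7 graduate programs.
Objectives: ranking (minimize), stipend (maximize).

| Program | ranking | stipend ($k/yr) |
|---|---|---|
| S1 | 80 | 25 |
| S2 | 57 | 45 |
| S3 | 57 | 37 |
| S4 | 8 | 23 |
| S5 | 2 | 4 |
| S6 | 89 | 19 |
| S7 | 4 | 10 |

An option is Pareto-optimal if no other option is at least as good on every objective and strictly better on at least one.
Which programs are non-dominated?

S1: dominated by S2 (ranking 57≤80, stipend 45≥25).
S2: not dominated (best stipend).
S3: dominated by S2 (ranking 57≤57, stipend 45≥37).
S4: not dominated.
S5: not dominated (best ranking).
S6: dominated by S1 (ranking 80≤89, stipend 25≥19).
S7: not dominated.

S2, S4, S5, S7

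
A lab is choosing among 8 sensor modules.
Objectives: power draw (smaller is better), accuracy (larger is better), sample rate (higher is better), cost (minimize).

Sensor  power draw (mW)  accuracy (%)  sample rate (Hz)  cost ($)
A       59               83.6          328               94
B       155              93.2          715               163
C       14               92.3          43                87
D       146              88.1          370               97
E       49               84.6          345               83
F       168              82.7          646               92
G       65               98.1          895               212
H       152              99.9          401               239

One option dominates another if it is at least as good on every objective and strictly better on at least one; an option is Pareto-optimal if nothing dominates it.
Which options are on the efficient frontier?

A: dominated by E (power draw 49≤59, accuracy 84.6≥83.6, sample rate 345≥328, cost 83≤94).
B: not dominated.
C: not dominated (best power draw).
D: not dominated.
E: not dominated (best cost).
F: not dominated.
G: not dominated (best sample rate).
H: not dominated (best accuracy).

B, C, D, E, F, G, H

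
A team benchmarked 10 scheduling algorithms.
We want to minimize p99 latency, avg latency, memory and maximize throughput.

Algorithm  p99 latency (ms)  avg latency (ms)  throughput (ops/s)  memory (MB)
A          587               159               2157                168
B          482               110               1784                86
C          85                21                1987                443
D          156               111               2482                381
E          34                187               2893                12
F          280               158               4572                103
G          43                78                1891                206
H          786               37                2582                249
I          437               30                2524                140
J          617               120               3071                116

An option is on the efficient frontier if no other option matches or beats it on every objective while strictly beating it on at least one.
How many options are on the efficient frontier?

A: dominated by F (p99 latency 280≤587, avg latency 158≤159, throughput 4572≥2157, memory 103≤168).
B: not dominated.
C: not dominated (best avg latency).
D: not dominated.
E: not dominated (best p99 latency).
F: not dominated (best throughput).
G: not dominated.
H: not dominated.
I: not dominated.
J: not dominated.
Pareto-optimal: B, C, D, E, F, G, H, I, J → 9.

9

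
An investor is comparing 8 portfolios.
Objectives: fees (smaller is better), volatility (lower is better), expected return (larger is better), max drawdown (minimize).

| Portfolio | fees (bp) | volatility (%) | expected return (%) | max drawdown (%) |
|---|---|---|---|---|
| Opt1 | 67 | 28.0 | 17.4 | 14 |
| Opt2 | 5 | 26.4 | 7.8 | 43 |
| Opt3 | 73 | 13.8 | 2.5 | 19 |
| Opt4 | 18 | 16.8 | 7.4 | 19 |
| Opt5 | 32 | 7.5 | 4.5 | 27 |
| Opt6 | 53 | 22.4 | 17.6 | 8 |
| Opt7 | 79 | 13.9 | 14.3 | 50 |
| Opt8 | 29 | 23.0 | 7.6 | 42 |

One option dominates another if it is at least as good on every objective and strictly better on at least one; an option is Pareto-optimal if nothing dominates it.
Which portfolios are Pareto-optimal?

Opt1: dominated by Opt6 (fees 53≤67, volatility 22.4≤28.0, expected return 17.6≥17.4, max drawdown 8≤14).
Opt2: not dominated (best fees).
Opt3: not dominated.
Opt4: not dominated.
Opt5: not dominated (best volatility).
Opt6: not dominated (best expected return).
Opt7: not dominated.
Opt8: not dominated.

Opt2, Opt3, Opt4, Opt5, Opt6, Opt7, Opt8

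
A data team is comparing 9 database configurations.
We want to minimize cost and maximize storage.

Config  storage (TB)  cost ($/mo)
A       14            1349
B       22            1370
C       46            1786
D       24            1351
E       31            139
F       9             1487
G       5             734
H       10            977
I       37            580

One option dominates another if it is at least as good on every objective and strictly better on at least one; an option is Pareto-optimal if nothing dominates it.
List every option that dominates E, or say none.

none

A: worse on storage (14 vs 31).
B: worse on storage (22 vs 31).
C: worse on cost (1786 vs 139).
D: worse on storage (24 vs 31).
F: worse on storage (9 vs 31).
G: worse on storage (5 vs 31).
H: worse on storage (10 vs 31).
I: worse on cost (580 vs 139).
No option dominates E.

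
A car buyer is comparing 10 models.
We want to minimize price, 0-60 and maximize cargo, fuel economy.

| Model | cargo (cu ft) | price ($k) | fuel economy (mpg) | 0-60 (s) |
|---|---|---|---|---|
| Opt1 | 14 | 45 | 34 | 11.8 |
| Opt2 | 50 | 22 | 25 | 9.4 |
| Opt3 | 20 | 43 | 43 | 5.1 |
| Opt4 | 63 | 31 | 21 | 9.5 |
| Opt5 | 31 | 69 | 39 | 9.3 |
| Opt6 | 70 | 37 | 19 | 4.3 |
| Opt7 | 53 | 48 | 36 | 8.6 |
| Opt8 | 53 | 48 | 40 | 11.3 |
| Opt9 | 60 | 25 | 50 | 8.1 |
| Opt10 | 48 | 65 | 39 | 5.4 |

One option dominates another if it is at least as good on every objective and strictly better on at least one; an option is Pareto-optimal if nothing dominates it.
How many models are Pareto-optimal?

Opt1: dominated by Opt3 (cargo 20≥14, price 43≤45, fuel economy 43≥34, 0-60 5.1≤11.8).
Opt2: not dominated (best price).
Opt3: not dominated.
Opt4: not dominated.
Opt5: dominated by Opt9 (cargo 60≥31, price 25≤69, fuel economy 50≥39, 0-60 8.1≤9.3).
Opt6: not dominated (best cargo).
Opt7: dominated by Opt9 (cargo 60≥53, price 25≤48, fuel economy 50≥36, 0-60 8.1≤8.6).
Opt8: dominated by Opt9 (cargo 60≥53, price 25≤48, fuel economy 50≥40, 0-60 8.1≤11.3).
Opt9: not dominated (best fuel economy).
Opt10: not dominated.
Pareto-optimal: Opt2, Opt3, Opt4, Opt6, Opt9, Opt10 → 6.

6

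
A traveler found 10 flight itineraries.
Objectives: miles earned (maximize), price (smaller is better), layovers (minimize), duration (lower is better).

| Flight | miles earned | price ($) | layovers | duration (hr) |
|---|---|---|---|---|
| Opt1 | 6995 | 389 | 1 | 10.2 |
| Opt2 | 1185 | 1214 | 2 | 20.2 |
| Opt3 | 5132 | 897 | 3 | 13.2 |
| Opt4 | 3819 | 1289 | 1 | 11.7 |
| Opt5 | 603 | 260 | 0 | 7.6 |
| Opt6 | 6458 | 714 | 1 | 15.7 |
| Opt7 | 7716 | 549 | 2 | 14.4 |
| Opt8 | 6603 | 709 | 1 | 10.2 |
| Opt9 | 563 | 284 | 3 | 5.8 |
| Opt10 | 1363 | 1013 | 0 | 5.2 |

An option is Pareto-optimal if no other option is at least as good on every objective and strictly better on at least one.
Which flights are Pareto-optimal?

Opt1: not dominated.
Opt2: dominated by Opt1 (miles earned 6995≥1185, price 389≤1214, layovers 1≤2, duration 10.2≤20.2).
Opt3: dominated by Opt1 (miles earned 6995≥5132, price 389≤897, layovers 1≤3, duration 10.2≤13.2).
Opt4: dominated by Opt1 (miles earned 6995≥3819, price 389≤1289, layovers 1≤1, duration 10.2≤11.7).
Opt5: not dominated (best price).
Opt6: dominated by Opt1 (miles earned 6995≥6458, price 389≤714, layovers 1≤1, duration 10.2≤15.7).
Opt7: not dominated (best miles earned).
Opt8: dominated by Opt1 (miles earned 6995≥6603, price 389≤709, layovers 1≤1, duration 10.2≤10.2).
Opt9: not dominated.
Opt10: not dominated (best duration).

Opt1, Opt5, Opt7, Opt9, Opt10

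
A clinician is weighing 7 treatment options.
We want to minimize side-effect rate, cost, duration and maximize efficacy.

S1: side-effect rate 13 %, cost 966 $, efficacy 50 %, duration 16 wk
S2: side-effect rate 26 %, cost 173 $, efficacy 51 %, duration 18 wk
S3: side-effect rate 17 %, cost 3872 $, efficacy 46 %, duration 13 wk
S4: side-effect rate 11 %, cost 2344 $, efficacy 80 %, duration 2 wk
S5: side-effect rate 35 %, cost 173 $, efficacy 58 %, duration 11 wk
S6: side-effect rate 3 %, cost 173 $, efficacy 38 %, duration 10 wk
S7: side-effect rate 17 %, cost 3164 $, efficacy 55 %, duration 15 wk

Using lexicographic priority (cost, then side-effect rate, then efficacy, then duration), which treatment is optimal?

S6

First minimize cost: best is 173, kept {S2, S5, S6}.
Then minimize side-effect rate: best is 3, kept {S6}.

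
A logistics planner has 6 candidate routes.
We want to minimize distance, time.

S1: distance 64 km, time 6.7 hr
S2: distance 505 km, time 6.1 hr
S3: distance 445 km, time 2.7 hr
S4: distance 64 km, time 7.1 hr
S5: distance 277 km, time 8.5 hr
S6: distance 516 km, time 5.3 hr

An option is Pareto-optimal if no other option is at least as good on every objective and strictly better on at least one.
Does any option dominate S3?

S1: worse on time (6.7 vs 2.7).
S2: worse on distance (505 vs 445).
S4: worse on time (7.1 vs 2.7).
S5: worse on time (8.5 vs 2.7).
S6: worse on distance (516 vs 445).
No option is at least as good as S3 on every objective and strictly better on one.

No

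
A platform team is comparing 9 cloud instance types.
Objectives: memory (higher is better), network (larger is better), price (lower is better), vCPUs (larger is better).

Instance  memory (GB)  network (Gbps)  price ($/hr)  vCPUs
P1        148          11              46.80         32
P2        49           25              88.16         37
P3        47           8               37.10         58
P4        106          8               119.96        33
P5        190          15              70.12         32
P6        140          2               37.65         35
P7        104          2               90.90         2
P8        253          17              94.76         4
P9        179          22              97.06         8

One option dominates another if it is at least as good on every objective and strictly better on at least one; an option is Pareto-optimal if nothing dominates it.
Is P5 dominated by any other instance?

P1: worse on memory (148 vs 190).
P2: worse on memory (49 vs 190).
P3: worse on memory (47 vs 190).
P4: worse on memory (106 vs 190).
P6: worse on memory (140 vs 190).
P7: worse on memory (104 vs 190).
P8: worse on price (94.76 vs 70.12).
P9: worse on memory (179 vs 190).
No option is at least as good as P5 on every objective and strictly better on one.

No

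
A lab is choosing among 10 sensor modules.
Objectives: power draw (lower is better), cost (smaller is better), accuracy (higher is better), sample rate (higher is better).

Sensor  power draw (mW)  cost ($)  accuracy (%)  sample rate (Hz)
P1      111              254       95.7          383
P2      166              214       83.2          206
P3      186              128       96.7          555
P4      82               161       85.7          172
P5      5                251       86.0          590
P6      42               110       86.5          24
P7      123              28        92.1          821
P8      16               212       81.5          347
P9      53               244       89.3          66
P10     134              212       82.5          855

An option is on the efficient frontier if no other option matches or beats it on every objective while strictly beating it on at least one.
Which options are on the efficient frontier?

P1, P3, P4, P5, P6, P7, P8, P9, P10

P1: not dominated.
P2: dominated by P7 (power draw 123≤166, cost 28≤214, accuracy 92.1≥83.2, sample rate 821≥206).
P3: not dominated (best accuracy).
P4: not dominated.
P5: not dominated (best power draw).
P6: not dominated.
P7: not dominated (best cost).
P8: not dominated.
P9: not dominated.
P10: not dominated (best sample rate).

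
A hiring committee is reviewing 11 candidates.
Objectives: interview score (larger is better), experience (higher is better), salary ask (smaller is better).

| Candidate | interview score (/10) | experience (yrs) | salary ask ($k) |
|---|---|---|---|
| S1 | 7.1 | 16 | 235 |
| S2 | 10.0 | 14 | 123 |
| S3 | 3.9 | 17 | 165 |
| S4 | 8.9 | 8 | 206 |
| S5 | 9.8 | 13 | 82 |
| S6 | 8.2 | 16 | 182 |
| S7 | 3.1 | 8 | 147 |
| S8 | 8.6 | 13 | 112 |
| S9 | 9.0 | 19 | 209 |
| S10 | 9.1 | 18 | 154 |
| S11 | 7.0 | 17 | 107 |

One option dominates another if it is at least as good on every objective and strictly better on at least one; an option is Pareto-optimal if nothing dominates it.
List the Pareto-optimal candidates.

S1: dominated by S6 (interview score 8.2≥7.1, experience 16≥16, salary ask 182≤235).
S2: not dominated (best interview score).
S3: dominated by S10 (interview score 9.1≥3.9, experience 18≥17, salary ask 154≤165).
S4: dominated by S2 (interview score 10.0≥8.9, experience 14≥8, salary ask 123≤206).
S5: not dominated (best salary ask).
S6: dominated by S10 (interview score 9.1≥8.2, experience 18≥16, salary ask 154≤182).
S7: dominated by S2 (interview score 10.0≥3.1, experience 14≥8, salary ask 123≤147).
S8: dominated by S5 (interview score 9.8≥8.6, experience 13≥13, salary ask 82≤112).
S9: not dominated (best experience).
S10: not dominated.
S11: not dominated.

S2, S5, S9, S10, S11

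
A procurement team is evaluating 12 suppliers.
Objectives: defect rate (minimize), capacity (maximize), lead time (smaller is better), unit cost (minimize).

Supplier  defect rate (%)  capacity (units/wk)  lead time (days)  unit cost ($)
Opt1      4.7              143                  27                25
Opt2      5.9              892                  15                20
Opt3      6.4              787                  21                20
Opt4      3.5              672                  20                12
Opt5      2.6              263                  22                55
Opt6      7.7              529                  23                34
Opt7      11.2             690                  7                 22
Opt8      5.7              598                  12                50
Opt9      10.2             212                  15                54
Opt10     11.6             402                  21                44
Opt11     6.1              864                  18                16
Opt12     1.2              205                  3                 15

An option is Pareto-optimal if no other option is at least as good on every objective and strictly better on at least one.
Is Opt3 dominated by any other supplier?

Opt2 vs Opt3: defect rate 5.9≤6.4, capacity 892≥787, lead time 15≤21, unit cost 20≤20 — Opt2 is at least as good on every objective and strictly better on at least one, so Opt2 dominates Opt3.

Yes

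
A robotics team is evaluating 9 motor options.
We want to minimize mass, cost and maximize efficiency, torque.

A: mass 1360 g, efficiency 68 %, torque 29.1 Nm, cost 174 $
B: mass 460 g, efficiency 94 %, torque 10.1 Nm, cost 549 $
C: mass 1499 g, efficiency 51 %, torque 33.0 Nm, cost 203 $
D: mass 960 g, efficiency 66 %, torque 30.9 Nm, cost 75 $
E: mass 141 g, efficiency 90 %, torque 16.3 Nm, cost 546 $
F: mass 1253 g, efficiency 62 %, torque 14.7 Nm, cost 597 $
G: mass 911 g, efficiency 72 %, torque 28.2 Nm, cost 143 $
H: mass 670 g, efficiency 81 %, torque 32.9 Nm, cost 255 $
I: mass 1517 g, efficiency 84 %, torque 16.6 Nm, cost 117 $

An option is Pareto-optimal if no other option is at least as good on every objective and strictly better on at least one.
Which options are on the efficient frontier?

A: not dominated.
B: not dominated (best efficiency).
C: not dominated (best torque).
D: not dominated (best cost).
E: not dominated (best mass).
F: dominated by D (mass 960≤1253, efficiency 66≥62, torque 30.9≥14.7, cost 75≤597).
G: not dominated.
H: not dominated.
I: not dominated.

A, B, C, D, E, G, H, I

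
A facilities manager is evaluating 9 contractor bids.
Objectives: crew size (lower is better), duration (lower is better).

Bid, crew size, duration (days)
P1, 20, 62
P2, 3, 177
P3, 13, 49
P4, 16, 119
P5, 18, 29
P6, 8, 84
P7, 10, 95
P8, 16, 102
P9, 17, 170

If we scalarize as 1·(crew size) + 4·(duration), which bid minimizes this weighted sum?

P1: 1·20 + 4·62 = 268
P2: 1·3 + 4·177 = 711
P3: 1·13 + 4·49 = 209
P4: 1·16 + 4·119 = 492
P5: 1·18 + 4·29 = 134
P6: 1·8 + 4·84 = 344
P7: 1·10 + 4·95 = 390
P8: 1·16 + 4·102 = 424
P9: 1·17 + 4·170 = 697
Lowest: P5 at 134.

P5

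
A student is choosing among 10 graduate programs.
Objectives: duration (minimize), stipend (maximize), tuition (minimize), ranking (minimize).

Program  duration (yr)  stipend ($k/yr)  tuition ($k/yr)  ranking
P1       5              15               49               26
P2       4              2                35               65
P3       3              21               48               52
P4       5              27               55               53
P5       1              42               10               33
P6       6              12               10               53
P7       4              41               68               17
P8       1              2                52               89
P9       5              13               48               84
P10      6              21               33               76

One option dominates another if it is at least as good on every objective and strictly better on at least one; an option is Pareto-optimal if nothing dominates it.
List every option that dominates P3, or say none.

P5

P5: duration 1≤3, stipend 42≥21, tuition 10≤48, ranking 33≤52 — dominates P3.
Others (P1, P2, P4, P6, P7, P8, P9, P10) are each worse than P3 on at least one objective.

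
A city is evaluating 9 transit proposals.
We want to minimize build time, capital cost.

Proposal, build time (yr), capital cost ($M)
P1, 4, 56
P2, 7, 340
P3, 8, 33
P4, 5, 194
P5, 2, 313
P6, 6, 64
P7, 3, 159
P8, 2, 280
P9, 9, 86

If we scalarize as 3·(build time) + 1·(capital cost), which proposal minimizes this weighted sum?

P1: 3·4 + 1·56 = 68
P2: 3·7 + 1·340 = 361
P3: 3·8 + 1·33 = 57
P4: 3·5 + 1·194 = 209
P5: 3·2 + 1·313 = 319
P6: 3·6 + 1·64 = 82
P7: 3·3 + 1·159 = 168
P8: 3·2 + 1·280 = 286
P9: 3·9 + 1·86 = 113
Lowest: P3 at 57.

P3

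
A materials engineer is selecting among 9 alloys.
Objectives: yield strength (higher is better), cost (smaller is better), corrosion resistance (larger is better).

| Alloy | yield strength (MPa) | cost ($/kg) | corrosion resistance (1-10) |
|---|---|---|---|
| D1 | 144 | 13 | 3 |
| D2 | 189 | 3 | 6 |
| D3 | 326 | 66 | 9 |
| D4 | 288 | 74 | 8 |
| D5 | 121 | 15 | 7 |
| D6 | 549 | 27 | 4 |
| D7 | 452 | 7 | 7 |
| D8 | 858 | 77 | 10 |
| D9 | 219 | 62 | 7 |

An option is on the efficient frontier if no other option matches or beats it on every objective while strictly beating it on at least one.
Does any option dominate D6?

D1: worse on yield strength (144 vs 549).
D2: worse on yield strength (189 vs 549).
D3: worse on yield strength (326 vs 549).
D4: worse on yield strength (288 vs 549).
D5: worse on yield strength (121 vs 549).
D7: worse on yield strength (452 vs 549).
D8: worse on cost (77 vs 27).
D9: worse on yield strength (219 vs 549).
No option is at least as good as D6 on every objective and strictly better on one.

No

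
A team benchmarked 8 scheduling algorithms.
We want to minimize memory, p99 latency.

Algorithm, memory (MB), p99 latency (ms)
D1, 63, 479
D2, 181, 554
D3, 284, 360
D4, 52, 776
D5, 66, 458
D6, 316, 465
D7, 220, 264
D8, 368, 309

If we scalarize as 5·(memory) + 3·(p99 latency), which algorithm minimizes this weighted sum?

D5

D1: 5·63 + 3·479 = 1752
D2: 5·181 + 3·554 = 2567
D3: 5·284 + 3·360 = 2500
D4: 5·52 + 3·776 = 2588
D5: 5·66 + 3·458 = 1704
D6: 5·316 + 3·465 = 2975
D7: 5·220 + 3·264 = 1892
D8: 5·368 + 3·309 = 2767
Lowest: D5 at 1704.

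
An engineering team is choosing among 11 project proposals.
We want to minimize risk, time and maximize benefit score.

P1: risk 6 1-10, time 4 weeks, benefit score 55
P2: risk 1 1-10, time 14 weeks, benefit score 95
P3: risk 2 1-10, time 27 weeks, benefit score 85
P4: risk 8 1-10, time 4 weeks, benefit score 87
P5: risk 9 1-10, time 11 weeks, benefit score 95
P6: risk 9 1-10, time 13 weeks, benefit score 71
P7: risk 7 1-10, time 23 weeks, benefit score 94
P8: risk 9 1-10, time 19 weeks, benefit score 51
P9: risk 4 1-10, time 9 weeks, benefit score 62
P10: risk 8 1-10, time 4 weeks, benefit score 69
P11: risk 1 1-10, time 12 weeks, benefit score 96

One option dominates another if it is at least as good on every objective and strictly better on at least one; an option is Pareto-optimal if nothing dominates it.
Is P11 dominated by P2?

P2 vs P11: P2 is worse on time (14 vs 12), so it does not dominate P11.

No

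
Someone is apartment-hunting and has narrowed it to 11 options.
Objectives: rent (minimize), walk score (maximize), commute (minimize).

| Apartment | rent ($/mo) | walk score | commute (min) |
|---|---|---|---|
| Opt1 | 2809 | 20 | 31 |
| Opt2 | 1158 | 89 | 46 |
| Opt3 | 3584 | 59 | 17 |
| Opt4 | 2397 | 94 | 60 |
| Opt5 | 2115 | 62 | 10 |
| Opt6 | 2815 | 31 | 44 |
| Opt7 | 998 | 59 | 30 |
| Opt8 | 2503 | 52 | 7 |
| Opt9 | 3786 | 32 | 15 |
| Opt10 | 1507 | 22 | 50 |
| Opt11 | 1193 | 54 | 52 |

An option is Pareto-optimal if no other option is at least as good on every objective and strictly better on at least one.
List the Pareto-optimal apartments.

Opt1: dominated by Opt5 (rent 2115≤2809, walk score 62≥20, commute 10≤31).
Opt2: not dominated.
Opt3: dominated by Opt5 (rent 2115≤3584, walk score 62≥59, commute 10≤17).
Opt4: not dominated (best walk score).
Opt5: not dominated.
Opt6: dominated by Opt5 (rent 2115≤2815, walk score 62≥31, commute 10≤44).
Opt7: not dominated (best rent).
Opt8: not dominated (best commute).
Opt9: dominated by Opt5 (rent 2115≤3786, walk score 62≥32, commute 10≤15).
Opt10: dominated by Opt2 (rent 1158≤1507, walk score 89≥22, commute 46≤50).
Opt11: dominated by Opt2 (rent 1158≤1193, walk score 89≥54, commute 46≤52).

Opt2, Opt4, Opt5, Opt7, Opt8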